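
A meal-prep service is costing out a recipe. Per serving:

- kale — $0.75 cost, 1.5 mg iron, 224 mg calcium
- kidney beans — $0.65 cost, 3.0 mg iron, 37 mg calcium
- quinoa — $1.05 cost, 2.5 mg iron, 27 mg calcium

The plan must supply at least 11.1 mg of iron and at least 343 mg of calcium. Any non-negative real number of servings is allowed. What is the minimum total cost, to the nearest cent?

$2.83

A basic optimal solution has at most two foods positive. Try each food alone and each pair with both targets met exactly.
kale only: max(11.1/1.5, 343/224) = 7.4 servings → $5.55.
kidney beans only: max(11.1/3.0, 343/37) = 9.27 servings → $6.03.
quinoa only: max(11.1/2.5, 343/27) = 12.7 servings → $13.34.
kale + kidney beans with both tight: 1.003 servings and 3.199 servings → $2.83.
kale + quinoa with both tight: 1.074 servings and 3.796 servings → $4.79.
kidney beans + quinoa: intersection lies outside the first quadrant.
The minimum over all feasible corners is $2.83.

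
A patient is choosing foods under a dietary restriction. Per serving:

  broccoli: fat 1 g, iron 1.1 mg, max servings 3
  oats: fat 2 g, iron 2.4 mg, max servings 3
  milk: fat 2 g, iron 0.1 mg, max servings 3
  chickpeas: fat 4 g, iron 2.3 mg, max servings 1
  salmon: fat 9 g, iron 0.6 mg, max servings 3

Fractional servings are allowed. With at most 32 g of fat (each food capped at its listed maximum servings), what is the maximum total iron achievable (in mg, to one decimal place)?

14.1 mg

Iron per g fat: oats 1.2, broccoli 1.1, chickpeas 0.575, salmon 0.06667, milk 0.05.
Take 3 servings of oats: uses 6 g fat, +7.2 mg iron (running total 7.2 mg).
Take 3 servings of broccoli: uses 3 g fat, +3.3 mg iron (running total 10.5 mg).
Take 1 serving of chickpeas: uses 4 g fat, +2.3 mg iron (running total 12.8 mg).
Take 2.111 servings of salmon: uses 19 g fat, +1.3 mg iron (running total 14.1 mg).
Filling greedily by iron-per-g fat is optimal for one linear limit, giving 14.1 mg.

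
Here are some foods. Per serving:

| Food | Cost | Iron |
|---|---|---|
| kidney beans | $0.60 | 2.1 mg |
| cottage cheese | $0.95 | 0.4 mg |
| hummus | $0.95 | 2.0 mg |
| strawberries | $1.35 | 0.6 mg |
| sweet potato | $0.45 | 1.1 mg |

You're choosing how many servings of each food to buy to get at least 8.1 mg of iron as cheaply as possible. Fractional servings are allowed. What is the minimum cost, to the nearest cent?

$2.31

Cost per mg of iron: kidney beans $0.2857, sweet potato $0.4091, hummus $0.4750, strawberries $2.2500, cottage cheese $2.3750.
With no serving limits, use only kidney beans: 8.1 mg / 2.1 mg = 3.857 servings × $0.60 = $2.31.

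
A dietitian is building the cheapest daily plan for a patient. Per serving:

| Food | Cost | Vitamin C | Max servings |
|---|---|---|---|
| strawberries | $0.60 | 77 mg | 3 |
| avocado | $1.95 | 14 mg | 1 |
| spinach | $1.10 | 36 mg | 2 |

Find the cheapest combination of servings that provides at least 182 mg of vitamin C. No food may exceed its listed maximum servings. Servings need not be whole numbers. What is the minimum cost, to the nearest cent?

Cost per mg of vitamin C: strawberries $0.0078, spinach $0.0306, avocado $0.1393.
Take 2.364 servings of strawberries: +182.0 mg vitamin C for $1.42 (total $1.42, still need 0.0 mg).
Filling from the cheapest source first is optimal under one linear minimum: $1.42.

$1.42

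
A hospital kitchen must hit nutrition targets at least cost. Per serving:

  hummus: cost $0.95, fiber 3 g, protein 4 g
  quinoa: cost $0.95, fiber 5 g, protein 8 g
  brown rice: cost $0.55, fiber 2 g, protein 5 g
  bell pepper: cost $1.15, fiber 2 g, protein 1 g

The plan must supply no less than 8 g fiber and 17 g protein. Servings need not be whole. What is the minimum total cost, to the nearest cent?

An LP optimum is at a vertex; with two nutrient constraints at most two foods are used. Check each candidate.
hummus only: max(8/3, 17/4) = 4.25 servings → $4.04.
quinoa only: max(8/5, 17/8) = 2.125 servings → $2.02.
brown rice only: max(8/2, 17/5) = 4 servings → $2.20.
bell pepper only: max(8/2, 17/1) = 17 servings → $19.55.
hummus + quinoa with both targets exact would need a negative amount; discard.
hummus + brown rice with both tight: 0.8571 servings and 2.714 servings → $2.31.
hummus + bell pepper with both targets exact would need a negative amount; discard.
quinoa + brown rice with both tight: 0.6667 servings and 2.333 servings → $1.92.
quinoa + bell pepper: the both-tight solution has a negative serving — not a feasible corner.
brown rice + bell pepper with both tight: 3.25 servings and 0.75 servings → $2.65.
The minimum over all feasible corners is $1.92.

$1.92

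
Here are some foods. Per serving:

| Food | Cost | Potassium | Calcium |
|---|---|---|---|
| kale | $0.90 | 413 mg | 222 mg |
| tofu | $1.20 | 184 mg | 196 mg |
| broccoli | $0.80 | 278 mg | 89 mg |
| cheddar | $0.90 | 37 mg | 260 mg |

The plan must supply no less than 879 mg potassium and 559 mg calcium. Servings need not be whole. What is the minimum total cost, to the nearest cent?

$2.21

At the optimum either one food covers both requirements or two foods hit both targets exactly; no other combination can be cheaper.
kale only: max(879/413, 559/222) = 2.518 servings → $2.27.
tofu only: max(879/184, 559/196) = 4.777 servings → $5.73.
broccoli only: max(879/278, 559/89) = 6.281 servings → $5.02.
cheddar only: max(879/37, 559/260) = 23.76 servings → $21.38.
kale + tofu with both tight: 1.731 servings and 0.891 servings → $2.63.
kale + broccoli with both targets exact would need a negative amount; discard.
kale + cheddar with both tight: 2.096 servings and 0.3603 servings → $2.21.
tofu + broccoli with both tight: 2.025 servings and 1.822 servings → $3.89.
tofu + cheddar with both targets exact would need a negative amount; discard.
broccoli + cheddar with both tight: 3.013 servings and 1.119 servings → $3.42.
Cheapest feasible corner: $2.21.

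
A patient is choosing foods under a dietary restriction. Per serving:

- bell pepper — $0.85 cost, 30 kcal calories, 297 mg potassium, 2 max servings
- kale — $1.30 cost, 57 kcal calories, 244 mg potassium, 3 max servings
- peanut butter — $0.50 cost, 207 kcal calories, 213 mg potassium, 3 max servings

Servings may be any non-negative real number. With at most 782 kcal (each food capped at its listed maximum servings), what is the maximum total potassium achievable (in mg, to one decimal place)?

Potassium per kcal: bell pepper 9.9, kale 4.281, peanut butter 1.029.
Take 2 servings of bell pepper: uses 60 kcal, +594.0 mg potassium (running total 594.0 mg).
Take 3 servings of kale: uses 171 kcal, +732.0 mg potassium (running total 1326.0 mg).
Take 2.662 servings of peanut butter: uses 551 kcal, +567.0 mg potassium (running total 1893.0 mg).
Greedy by best ratio exhausts the calories allowance optimally: 1893.0 mg.

1893.0 mg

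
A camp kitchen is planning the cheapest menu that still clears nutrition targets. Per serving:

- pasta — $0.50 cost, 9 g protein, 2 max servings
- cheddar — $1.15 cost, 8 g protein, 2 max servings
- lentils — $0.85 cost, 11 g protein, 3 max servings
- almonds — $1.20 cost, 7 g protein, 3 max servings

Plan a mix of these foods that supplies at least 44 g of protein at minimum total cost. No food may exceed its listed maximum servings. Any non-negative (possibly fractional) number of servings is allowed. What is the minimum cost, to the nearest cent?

Cost per g of protein: pasta $0.0556, lentils $0.0773, cheddar $0.1437, almonds $0.1714.
Take 2 servings of pasta: +18.0 g protein for $1.00 (total $1.00, still need 26.0 g).
Take 2.364 servings of lentils: +26.0 g protein for $2.01 (total $3.01, still need 0.0 g).
Filling from the cheapest source first is optimal under one linear minimum: $3.01.

$3.01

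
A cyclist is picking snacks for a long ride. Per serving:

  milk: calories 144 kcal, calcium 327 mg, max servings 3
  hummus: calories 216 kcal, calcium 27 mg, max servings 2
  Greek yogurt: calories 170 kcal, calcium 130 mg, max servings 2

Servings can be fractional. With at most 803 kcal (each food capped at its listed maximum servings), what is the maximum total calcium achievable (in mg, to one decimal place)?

1244.9 mg

Calcium per kcal: milk 2.271, Greek yogurt 0.7647, hummus 0.125.
Take 3 servings of milk: uses 432 kcal, +981.0 mg calcium (running total 981.0 mg).
Take 2 servings of Greek yogurt: uses 340 kcal, +260.0 mg calcium (running total 1241.0 mg).
Take 0.1435 servings of hummus: uses 31 kcal, +3.9 mg calcium (running total 1244.9 mg).
Greedy by best ratio exhausts the calories allowance optimally: 1244.9 mg.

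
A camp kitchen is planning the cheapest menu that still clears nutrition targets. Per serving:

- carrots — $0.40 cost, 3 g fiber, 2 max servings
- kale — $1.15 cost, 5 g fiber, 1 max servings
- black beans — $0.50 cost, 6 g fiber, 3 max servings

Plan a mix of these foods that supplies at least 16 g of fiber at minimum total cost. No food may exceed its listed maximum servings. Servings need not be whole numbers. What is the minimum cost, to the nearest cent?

$1.33

Cost per g of fiber: black beans $0.0833, carrots $0.1333, kale $0.2300.
Take 2.667 servings of black beans: +16.0 g fiber for $1.33 (total $1.33, still need 0.0 g).
Filling from the cheapest source first is optimal under one linear minimum: $1.33.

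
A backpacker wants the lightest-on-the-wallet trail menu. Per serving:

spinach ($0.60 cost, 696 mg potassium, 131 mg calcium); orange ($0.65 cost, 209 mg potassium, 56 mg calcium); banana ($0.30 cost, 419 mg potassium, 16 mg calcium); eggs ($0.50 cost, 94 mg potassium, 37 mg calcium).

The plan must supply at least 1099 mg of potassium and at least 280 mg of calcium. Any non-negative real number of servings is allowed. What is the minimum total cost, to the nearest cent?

Compare the cost at each extreme point of the feasible region.
spinach only: max(1099/696, 280/131) = 2.137 servings → $1.28.
orange only: max(1099/209, 280/56) = 5.258 servings → $3.42.
banana only: max(1099/419, 280/16) = 17.5 servings → $5.25.
eggs only: max(1099/94, 280/37) = 11.69 servings → $5.85.
spinach + orange with both tight: 0.2608 servings and 4.39 servings → $3.01.
spinach + banana: intersection lies outside the first quadrant.
spinach + eggs with both tight: 1.067 servings and 3.789 servings → $2.53.
orange + banana with both tight: 4.957 servings and 0.1503 servings → $3.27.
orange + eggs with both targets exact would need a negative amount; discard.
banana + eggs with both tight: 1.025 servings and 7.125 servings → $3.87.
Cheapest feasible corner: $1.28.

$1.28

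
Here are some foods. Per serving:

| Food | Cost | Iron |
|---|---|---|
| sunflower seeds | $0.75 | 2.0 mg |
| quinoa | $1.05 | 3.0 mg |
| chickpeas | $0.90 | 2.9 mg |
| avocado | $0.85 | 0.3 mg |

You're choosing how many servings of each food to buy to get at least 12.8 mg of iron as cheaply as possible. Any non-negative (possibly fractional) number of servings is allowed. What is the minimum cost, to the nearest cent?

Cost per mg of iron: chickpeas $0.3103, quinoa $0.3500, sunflower seeds $0.3750, avocado $2.8333.
With no serving limits, use only chickpeas: 12.8 mg / 2.9 mg = 4.414 servings × $0.90 = $3.97.

$3.97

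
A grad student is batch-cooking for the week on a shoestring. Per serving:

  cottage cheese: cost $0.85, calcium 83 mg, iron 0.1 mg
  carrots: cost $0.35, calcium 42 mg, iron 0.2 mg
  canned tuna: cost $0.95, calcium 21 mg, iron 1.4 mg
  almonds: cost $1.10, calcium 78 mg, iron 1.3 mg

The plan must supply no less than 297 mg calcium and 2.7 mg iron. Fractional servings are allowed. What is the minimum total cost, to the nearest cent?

cottage cheese only: max(297/83, 2.7/0.1) = 27 servings → $22.95.
carrots only: max(297/42, 2.7/0.2) = 13.5 servings → $4.72.
canned tuna only: max(297/21, 2.7/1.4) = 14.14 servings → $13.44.
almonds only: max(297/78, 2.7/1.3) = 3.808 servings → $4.19.
cottage cheese + carrots: the both-tight solution has a negative serving — not a feasible corner.
cottage cheese + canned tuna with both tight: 3.147 servings and 1.704 servings → $4.29.
cottage cheese + almonds with both tight: 1.753 servings and 1.942 servings → $3.63.
carrots + canned tuna with both tight: 6.577 servings and 0.989 servings → $3.24.
carrots + almonds with both tight: 4.5 servings and 1.385 servings → $3.10.
canned tuna + almonds: the both-tight solution has a negative serving — not a feasible corner.
So the least-cost plan costs $3.10.

$3.10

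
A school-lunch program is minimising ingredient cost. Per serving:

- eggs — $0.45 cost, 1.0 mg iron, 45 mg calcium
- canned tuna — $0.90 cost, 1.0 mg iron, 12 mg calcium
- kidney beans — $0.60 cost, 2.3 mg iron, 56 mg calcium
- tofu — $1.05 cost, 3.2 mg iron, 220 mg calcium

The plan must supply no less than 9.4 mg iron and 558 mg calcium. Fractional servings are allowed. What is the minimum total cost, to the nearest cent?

$2.95

eggs only: max(9.4/1.0, 558/45) = 12.4 servings → $5.58.
canned tuna only: max(9.4/1.0, 558/12) = 46.5 servings → $41.85.
kidney beans only: max(9.4/2.3, 558/56) = 9.964 servings → $5.98.
tofu only: max(9.4/3.2, 558/220) = 2.938 servings → $3.08.
eggs + canned tuna with both targets exact would need a negative amount; discard.
eggs + kidney beans with both targets exact would need a negative amount; discard.
eggs + tofu with both tight: 3.716 servings and 1.776 servings → $3.54.
canned tuna + kidney beans: the both-tight solution has a negative serving — not a feasible corner.
canned tuna + tofu with both tight: 1.555 servings and 2.452 servings → $3.97.
kidney beans + tofu with both tight: 0.8641 servings and 2.316 servings → $2.95.
The minimum over all feasible corners is $2.95.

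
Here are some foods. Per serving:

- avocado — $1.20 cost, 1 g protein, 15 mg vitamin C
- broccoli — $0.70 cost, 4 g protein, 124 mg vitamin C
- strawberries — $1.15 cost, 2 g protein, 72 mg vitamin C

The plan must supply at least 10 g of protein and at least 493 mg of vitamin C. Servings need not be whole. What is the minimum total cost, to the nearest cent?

This is a tiny linear program; its minimum lies at a vertex of the feasible set. List the vertices and price them.
avocado only: max(10/1, 493/15) = 32.87 servings → $39.44.
broccoli only: max(10/4, 493/124) = 3.976 servings → $2.78.
strawberries only: max(10/2, 493/72) = 6.847 servings → $7.87.
avocado + broccoli with both targets exact would need a negative amount; discard.
avocado + strawberries: intersection lies outside the first quadrant.
broccoli + strawberries: the both-tight solution has a negative serving — not a feasible corner.
So the least-cost plan costs $2.78.

$2.78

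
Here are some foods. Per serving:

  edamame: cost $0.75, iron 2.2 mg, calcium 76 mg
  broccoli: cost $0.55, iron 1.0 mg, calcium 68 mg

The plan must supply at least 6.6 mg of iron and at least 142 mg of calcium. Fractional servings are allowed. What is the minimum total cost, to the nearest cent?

$2.25

An LP optimum is at a vertex; with two nutrient constraints at most two foods are used. Check each candidate.
edamame only: max(6.6/2.2, 142/76) = 3 servings → $2.25.
broccoli only: max(6.6/1.0, 142/68) = 6.6 servings → $3.63.
edamame + broccoli: the both-tight solution has a negative serving — not a feasible corner.
The minimum over all feasible corners is $2.25.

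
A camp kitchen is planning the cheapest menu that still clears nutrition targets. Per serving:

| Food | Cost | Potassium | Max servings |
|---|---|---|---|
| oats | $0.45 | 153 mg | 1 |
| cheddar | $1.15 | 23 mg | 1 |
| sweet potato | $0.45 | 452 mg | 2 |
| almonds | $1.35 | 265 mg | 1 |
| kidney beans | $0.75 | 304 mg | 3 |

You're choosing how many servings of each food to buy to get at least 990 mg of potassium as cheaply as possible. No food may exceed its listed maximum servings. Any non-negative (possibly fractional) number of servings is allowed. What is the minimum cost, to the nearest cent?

$1.11

Cost per mg of potassium: sweet potato $0.0010, kidney beans $0.0025, oats $0.0029, almonds $0.0051, cheddar $0.0500.
Take 2 servings of sweet potato: +904.0 mg potassium for $0.90 (total $0.90, still need 86.0 mg).
Take 0.2829 servings of kidney beans: +86.0 mg potassium for $0.21 (total $1.11, still need 0.0 mg).
Greedy by cheapest-per-mg is optimal for a single linear constraint, so the minimum cost is $1.11.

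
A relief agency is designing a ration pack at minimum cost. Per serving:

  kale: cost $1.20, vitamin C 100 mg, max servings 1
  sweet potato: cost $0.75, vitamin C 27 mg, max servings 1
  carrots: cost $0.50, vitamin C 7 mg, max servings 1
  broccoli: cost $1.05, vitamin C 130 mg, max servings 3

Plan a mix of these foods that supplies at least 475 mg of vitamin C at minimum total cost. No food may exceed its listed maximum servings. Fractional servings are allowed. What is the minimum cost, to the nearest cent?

Cost per mg of vitamin C: broccoli $0.0081, kale $0.0120, sweet potato $0.0278, carrots $0.0714.
Take 3 servings of broccoli: +390.0 mg vitamin C for $3.15 (total $3.15, still need 85.0 mg).
Take 0.85 servings of kale: +85.0 mg vitamin C for $1.02 (total $4.17, still need 0.0 mg).
Greedy by cheapest-per-mg is optimal for a single linear constraint, so the minimum cost is $4.17.

$4.17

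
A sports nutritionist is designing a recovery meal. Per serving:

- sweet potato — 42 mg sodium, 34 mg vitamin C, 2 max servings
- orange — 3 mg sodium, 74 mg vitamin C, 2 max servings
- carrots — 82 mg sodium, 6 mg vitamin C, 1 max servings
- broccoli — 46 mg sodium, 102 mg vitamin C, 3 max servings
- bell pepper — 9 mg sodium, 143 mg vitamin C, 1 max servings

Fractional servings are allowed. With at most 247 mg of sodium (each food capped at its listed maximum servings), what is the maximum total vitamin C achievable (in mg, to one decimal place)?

665.7 mg

Vitamin C per mg sodium: orange 24.67, bell pepper 15.89, broccoli 2.217, sweet potato 0.8095, carrots 0.07317.
Take 2 servings of orange: uses 6 mg sodium, +148.0 mg vitamin C (running total 148.0 mg).
Take 1 serving of bell pepper: uses 9 mg sodium, +143.0 mg vitamin C (running total 291.0 mg).
Take 3 servings of broccoli: uses 138 mg sodium, +306.0 mg vitamin C (running total 597.0 mg).
Take 2 servings of sweet potato: uses 84 mg sodium, +68.0 mg vitamin C (running total 665.0 mg).
Take 0.122 servings of carrots: uses 10 mg sodium, +0.7 mg vitamin C (running total 665.7 mg).
Greedy by best ratio exhausts the sodium allowance optimally: 665.7 mg.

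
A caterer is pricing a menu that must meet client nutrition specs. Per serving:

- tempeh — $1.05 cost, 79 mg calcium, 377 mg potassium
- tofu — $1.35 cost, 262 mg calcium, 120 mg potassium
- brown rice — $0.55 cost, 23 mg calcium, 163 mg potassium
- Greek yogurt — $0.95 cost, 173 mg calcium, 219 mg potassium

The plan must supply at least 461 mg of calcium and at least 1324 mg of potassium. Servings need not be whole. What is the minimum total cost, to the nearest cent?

$4.18

An LP optimum is at a vertex; with two nutrient constraints at most two foods are used. Check each candidate.
tempeh only: max(461/79, 1324/377) = 5.835 servings → $6.13.
tofu only: max(461/262, 1324/120) = 11.03 servings → $14.89.
brown rice only: max(461/23, 1324/163) = 20.04 servings → $11.02.
Greek yogurt only: max(461/173, 1324/219) = 6.046 servings → $5.74.
tempeh + tofu with both tight: 3.265 servings and 0.775 servings → $4.47.
tempeh + brown rice with both targets exact would need a negative amount; discard.
tempeh + Greek yogurt with both tight: 2.673 servings and 1.444 servings → $4.18.
tofu + brown rice with both tight: 1.119 servings and 7.299 servings → $5.52.
tofu + Greek yogurt with both targets exact would need a negative amount; discard.
brown rice + Greek yogurt with both tight: 5.53 servings and 1.929 servings → $4.87.
The minimum over all feasible corners is $4.18.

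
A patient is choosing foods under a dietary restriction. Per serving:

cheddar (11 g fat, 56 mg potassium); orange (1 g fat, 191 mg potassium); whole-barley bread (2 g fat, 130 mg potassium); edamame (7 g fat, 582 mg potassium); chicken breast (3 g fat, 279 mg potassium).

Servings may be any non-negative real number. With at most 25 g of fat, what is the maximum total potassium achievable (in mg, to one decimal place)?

Potassium per g fat: orange 191, chicken breast 93, edamame 83.14, whole-barley bread 65, cheddar 5.091.
With no serving limits, spend the whole fat allowance on orange: 25 g / 1 g × 191 mg = 4775.0 mg.

4775.0 mg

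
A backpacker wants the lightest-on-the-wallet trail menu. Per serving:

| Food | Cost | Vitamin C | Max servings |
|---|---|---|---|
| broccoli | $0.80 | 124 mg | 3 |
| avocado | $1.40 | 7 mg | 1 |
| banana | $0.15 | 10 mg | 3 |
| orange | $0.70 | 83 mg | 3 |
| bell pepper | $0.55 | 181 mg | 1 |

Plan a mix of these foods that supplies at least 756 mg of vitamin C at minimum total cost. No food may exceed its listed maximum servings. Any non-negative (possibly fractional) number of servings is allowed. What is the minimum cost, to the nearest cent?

$4.66

Cost per mg of vitamin C: bell pepper $0.0030, broccoli $0.0065, orange $0.0084, banana $0.0150, avocado $0.2000.
Take 1 serving of bell pepper: +181.0 mg vitamin C for $0.55 (total $0.55, still need 575.0 mg).
Take 3 servings of broccoli: +372.0 mg vitamin C for $2.40 (total $2.95, still need 203.0 mg).
Take 2.446 servings of orange: +203.0 mg vitamin C for $1.71 (total $4.66, still need 0.0 mg).
Greedy by cheapest-per-mg is optimal for a single linear constraint, so the minimum cost is $4.66.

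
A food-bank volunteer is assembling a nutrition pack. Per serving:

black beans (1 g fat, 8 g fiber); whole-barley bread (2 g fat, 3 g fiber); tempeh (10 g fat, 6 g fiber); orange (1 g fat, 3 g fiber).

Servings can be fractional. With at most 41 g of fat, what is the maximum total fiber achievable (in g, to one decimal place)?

Fiber per g fat: black beans 8, orange 3, whole-barley bread 1.5, tempeh 0.6.
With no serving limits, spend the whole fat allowance on black beans: 41 g / 1 g × 8 g = 328.0 g.

328.0 g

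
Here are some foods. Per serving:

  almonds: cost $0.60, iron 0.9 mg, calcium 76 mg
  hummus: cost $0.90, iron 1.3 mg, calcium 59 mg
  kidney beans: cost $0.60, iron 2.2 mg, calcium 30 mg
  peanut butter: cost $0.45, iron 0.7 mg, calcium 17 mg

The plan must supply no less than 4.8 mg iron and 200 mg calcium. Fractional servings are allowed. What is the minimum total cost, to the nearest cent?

almonds only: max(4.8/0.9, 200/76) = 5.333 servings → $3.20.
hummus only: max(4.8/1.3, 200/59) = 3.692 servings → $3.32.
kidney beans only: max(4.8/2.2, 200/30) = 6.667 servings → $4.00.
peanut butter only: max(4.8/0.7, 200/17) = 11.76 servings → $5.29.
almonds + hummus: intersection lies outside the first quadrant.
almonds + kidney beans with both tight: 2.111 servings and 1.318 servings → $2.06.
almonds + peanut butter with both tight: 1.541 servings and 4.876 servings → $3.12.
hummus + kidney beans with both tight: 3.26 servings and 0.2555 servings → $3.09.
hummus + peanut butter with both tight: 3.042 servings and 1.208 servings → $3.28.
kidney beans + peanut butter: intersection lies outside the first quadrant.
Cheapest feasible corner: $2.06.

$2.06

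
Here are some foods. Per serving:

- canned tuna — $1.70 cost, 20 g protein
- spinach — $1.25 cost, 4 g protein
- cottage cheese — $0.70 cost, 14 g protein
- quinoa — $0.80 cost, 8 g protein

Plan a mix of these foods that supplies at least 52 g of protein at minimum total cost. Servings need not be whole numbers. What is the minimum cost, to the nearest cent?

Cost per g of protein: cottage cheese $0.0500, canned tuna $0.0850, quinoa $0.1000, spinach $0.3125.
With no serving limits, use only cottage cheese: 52 g / 14 g = 3.714 servings × $0.70 = $2.60.

$2.60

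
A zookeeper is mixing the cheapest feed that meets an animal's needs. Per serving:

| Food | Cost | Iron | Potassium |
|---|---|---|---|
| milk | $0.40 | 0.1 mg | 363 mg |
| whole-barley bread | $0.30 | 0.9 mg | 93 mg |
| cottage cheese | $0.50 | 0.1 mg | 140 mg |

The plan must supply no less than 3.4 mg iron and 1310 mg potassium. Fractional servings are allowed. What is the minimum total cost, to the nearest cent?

$2.13

Check every corner: each single food scaled to meet both minima, and each pair solved so both constraints bind.
milk only: max(3.4/0.1, 1310/363) = 34 servings → $13.60.
whole-barley bread only: max(3.4/0.9, 1310/93) = 14.09 servings → $4.23.
cottage cheese only: max(3.4/0.1, 1310/140) = 34 servings → $17.00.
milk + whole-barley bread with both tight: 2.718 servings and 3.476 servings → $2.13.
milk + cottage cheese: intersection lies outside the first quadrant.
whole-barley bread + cottage cheese with both tight: 2.956 servings and 7.393 servings → $4.58.
So the least-cost plan costs $2.13.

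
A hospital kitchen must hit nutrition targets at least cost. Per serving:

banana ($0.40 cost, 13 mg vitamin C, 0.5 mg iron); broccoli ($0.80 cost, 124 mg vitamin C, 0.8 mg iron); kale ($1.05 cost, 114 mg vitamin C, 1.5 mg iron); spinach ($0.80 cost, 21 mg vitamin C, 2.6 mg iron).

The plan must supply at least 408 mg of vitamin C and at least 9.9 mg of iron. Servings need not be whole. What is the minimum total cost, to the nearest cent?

$4.59

banana only: max(408/13, 9.9/0.5) = 31.38 servings → $12.55.
broccoli only: max(408/124, 9.9/0.8) = 12.38 servings → $9.90.
kale only: max(408/114, 9.9/1.5) = 6.6 servings → $6.93.
spinach only: max(408/21, 9.9/2.6) = 19.43 servings → $15.54.
banana + broccoli with both tight: 17.47 servings and 1.459 servings → $8.15.
banana + kale with both tight: 13.78 servings and 2.008 servings → $7.62.
banana + spinach with both targets exact would need a negative amount; discard.
broccoli + kale with both targets exact would need a negative amount; discard.
broccoli + spinach with both tight: 2.791 servings and 2.949 servings → $4.59.
kale + spinach with both tight: 3.22 servings and 1.95 servings → $4.94.
So the least-cost plan costs $4.59.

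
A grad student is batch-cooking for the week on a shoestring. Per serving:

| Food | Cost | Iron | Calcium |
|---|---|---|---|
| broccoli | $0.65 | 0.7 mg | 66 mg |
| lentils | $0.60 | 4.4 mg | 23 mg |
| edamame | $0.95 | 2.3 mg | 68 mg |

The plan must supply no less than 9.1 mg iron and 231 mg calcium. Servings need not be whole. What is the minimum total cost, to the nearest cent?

$2.87

This is a tiny linear program; its minimum lies at a vertex of the feasible set. List the vertices and price them.
broccoli only: max(9.1/0.7, 231/66) = 13 servings → $8.45.
lentils only: max(9.1/4.4, 231/23) = 10.04 servings → $6.03.
edamame only: max(9.1/2.3, 231/68) = 3.957 servings → $3.76.
broccoli + lentils with both tight: 2.942 servings and 1.6 servings → $2.87.
broccoli + edamame with both targets exact would need a negative amount; discard.
lentils + edamame with both tight: 0.3553 servings and 3.277 servings → $3.33.
So the least-cost plan costs $2.87.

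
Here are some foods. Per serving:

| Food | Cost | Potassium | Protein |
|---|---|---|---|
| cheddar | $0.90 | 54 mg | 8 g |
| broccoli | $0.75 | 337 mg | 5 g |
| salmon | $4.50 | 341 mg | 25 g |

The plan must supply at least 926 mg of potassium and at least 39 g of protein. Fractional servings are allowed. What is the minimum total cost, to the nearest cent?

$4.80

A basic optimal solution has at most two foods positive. Try each food alone and each pair with both targets met exactly.
cheddar only: max(926/54, 39/8) = 17.15 servings → $15.43.
broccoli only: max(926/337, 39/5) = 7.8 servings → $5.85.
salmon only: max(926/341, 39/25) = 2.716 servings → $12.22.
cheddar + broccoli with both tight: 3.509 servings and 2.185 servings → $4.80.
cheddar + salmon: intersection lies outside the first quadrant.
broccoli + salmon with both tight: 1.466 servings and 1.267 servings → $6.80.
Cheapest feasible corner: $4.80.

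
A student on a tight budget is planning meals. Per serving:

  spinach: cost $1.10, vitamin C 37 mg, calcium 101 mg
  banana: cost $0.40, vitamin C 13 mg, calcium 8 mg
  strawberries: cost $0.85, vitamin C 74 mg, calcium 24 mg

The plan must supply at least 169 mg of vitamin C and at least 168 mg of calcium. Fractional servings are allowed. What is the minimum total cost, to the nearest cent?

$2.80

An LP optimum is at a vertex; with two nutrient constraints at most two foods are used. Check each candidate.
spinach only: max(169/37, 168/101) = 4.568 servings → $5.02.
banana only: max(169/13, 168/8) = 21 servings → $8.40.
strawberries only: max(169/74, 168/24) = 7 servings → $5.95.
spinach + banana with both tight: 0.8181 servings and 10.67 servings → $5.17.
spinach + strawberries with both tight: 1.272 servings and 1.648 servings → $2.80.
banana + strawberries: the both-tight solution has a negative serving — not a feasible corner.
Cheapest feasible corner: $2.80.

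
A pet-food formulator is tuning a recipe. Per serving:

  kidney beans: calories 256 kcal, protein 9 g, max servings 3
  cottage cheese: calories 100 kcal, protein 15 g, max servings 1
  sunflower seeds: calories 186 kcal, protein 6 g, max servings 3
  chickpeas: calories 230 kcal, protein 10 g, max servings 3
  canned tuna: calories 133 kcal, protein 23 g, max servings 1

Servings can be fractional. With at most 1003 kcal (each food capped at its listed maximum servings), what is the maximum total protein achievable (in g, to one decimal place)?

70.8 g

Protein per kcal: canned tuna 0.1729, cottage cheese 0.15, chickpeas 0.04348, kidney beans 0.03516, sunflower seeds 0.03226.
Take 1 serving of canned tuna: uses 133 kcal, +23.0 g protein (running total 23.0 g).
Take 1 serving of cottage cheese: uses 100 kcal, +15.0 g protein (running total 38.0 g).
Take 3 servings of chickpeas: uses 690 kcal, +30.0 g protein (running total 68.0 g).
Take 0.3125 servings of kidney beans: uses 80 kcal, +2.8 g protein (running total 70.8 g).
Filling greedily by protein-per-kcal is optimal for one linear limit, giving 70.8 g.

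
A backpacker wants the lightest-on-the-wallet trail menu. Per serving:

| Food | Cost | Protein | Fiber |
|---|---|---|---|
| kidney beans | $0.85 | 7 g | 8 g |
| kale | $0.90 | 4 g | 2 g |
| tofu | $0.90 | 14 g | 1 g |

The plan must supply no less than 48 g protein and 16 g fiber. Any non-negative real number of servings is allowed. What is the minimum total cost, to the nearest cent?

For a min-cost LP with two ≥-constraints, a basic feasible solution has at most two positive variables.
kidney beans only: max(48/7, 16/8) = 6.857 servings → $5.83.
kale only: max(48/4, 16/2) = 12 servings → $10.80.
tofu only: max(48/14, 16/1) = 16 servings → $14.40.
kidney beans + kale: the both-tight solution has a negative serving — not a feasible corner.
kidney beans + tofu with both tight: 1.676 servings and 2.59 servings → $3.76.
kale + tofu with both tight: 7.333 servings and 1.333 servings → $7.80.
So the least-cost plan costs $3.76.

$3.76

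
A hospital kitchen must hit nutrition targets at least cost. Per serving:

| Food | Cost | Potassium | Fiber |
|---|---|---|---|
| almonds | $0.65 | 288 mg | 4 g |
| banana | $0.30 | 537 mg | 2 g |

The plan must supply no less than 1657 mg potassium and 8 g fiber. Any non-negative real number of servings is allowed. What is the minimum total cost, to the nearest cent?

Check every corner: each single food scaled to meet both minima, and each pair solved so both constraints bind.
almonds only: max(1657/288, 8/4) = 5.753 servings → $3.74.
banana only: max(1657/537, 8/2) = 4 servings → $1.20.
almonds + banana with both tight: 0.6247 servings and 2.751 servings → $1.23.
The minimum over all feasible corners is $1.20.

$1.20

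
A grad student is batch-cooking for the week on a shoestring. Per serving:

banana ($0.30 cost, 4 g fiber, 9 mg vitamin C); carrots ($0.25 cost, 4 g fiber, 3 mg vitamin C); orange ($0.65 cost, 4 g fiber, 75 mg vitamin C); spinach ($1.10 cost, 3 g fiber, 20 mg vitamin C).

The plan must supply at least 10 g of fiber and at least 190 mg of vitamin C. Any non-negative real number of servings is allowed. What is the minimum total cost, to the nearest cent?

$1.65

Check every corner: each single food scaled to meet both minima, and each pair solved so both constraints bind.
banana only: max(10/4, 190/9) = 21.11 servings → $6.33.
carrots only: max(10/4, 190/3) = 63.33 servings → $15.83.
orange only: max(10/4, 190/75) = 2.533 servings → $1.65.
spinach only: max(10/3, 190/20) = 9.5 servings → $10.45.
banana + carrots with both targets exact would need a negative amount; discard.
banana + orange with both targets exact would need a negative amount; discard.
banana + spinach with both targets exact would need a negative amount; discard.
carrots + orange: intersection lies outside the first quadrant.
carrots + spinach: intersection lies outside the first quadrant.
orange + spinach with both targets exact would need a negative amount; discard.
The minimum over all feasible corners is $1.65.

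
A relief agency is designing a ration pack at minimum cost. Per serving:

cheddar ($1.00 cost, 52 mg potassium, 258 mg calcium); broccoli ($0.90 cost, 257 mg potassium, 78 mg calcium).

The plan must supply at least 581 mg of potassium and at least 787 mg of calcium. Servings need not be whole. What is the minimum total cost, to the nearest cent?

This is a tiny linear program; its minimum lies at a vertex of the feasible set. List the vertices and price them.
cheddar only: max(581/52, 787/258) = 11.17 servings → $11.17.
broccoli only: max(581/257, 787/78) = 10.09 servings → $9.08.
cheddar + broccoli with both tight: 2.521 servings and 1.751 servings → $4.10.
Cheapest feasible corner: $4.10.

$4.10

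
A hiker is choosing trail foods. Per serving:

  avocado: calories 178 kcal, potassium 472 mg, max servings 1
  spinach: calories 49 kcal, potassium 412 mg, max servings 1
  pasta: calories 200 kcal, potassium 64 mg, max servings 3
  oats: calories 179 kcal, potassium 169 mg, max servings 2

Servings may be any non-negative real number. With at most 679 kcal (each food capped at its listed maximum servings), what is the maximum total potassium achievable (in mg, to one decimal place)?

1252.1 mg

Potassium per kcal: spinach 8.408, avocado 2.652, oats 0.9441, pasta 0.32.
Take 1 serving of spinach: uses 49 kcal, +412.0 mg potassium (running total 412.0 mg).
Take 1 serving of avocado: uses 178 kcal, +472.0 mg potassium (running total 884.0 mg).
Take 2 servings of oats: uses 358 kcal, +338.0 mg potassium (running total 1222.0 mg).
Take 0.47 servings of pasta: uses 94 kcal, +30.1 mg potassium (running total 1252.1 mg).
Greedy by best ratio exhausts the calories allowance optimally: 1252.1 mg.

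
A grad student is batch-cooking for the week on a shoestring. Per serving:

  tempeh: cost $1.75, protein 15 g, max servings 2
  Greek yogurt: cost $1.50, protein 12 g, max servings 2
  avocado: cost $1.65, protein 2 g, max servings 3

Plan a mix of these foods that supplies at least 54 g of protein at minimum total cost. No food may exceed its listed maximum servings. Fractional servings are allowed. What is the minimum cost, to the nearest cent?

Cost per g of protein: tempeh $0.1167, Greek yogurt $0.1250, avocado $0.8250.
Take 2 servings of tempeh: +30.0 g protein for $3.50 (total $3.50, still need 24.0 g).
Take 2 servings of Greek yogurt: +24.0 g protein for $3.00 (total $6.50, still need 0.0 g).
Filling from the cheapest source first is optimal under one linear minimum: $6.50.

$6.50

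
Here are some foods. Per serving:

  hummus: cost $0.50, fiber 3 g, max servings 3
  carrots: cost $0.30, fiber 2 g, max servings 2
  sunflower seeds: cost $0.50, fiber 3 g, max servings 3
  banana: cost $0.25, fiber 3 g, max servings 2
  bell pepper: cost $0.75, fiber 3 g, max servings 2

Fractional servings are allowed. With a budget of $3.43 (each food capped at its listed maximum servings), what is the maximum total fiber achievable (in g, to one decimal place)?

24.0 g

Fiber per dollar: banana 12, carrots 6.667, hummus 6, sunflower seeds 6, bell pepper 4.
Take 2 servings of banana: spends $0.50, +6.0 g fiber (running total 6.0 g).
Take 2 servings of carrots: spends $0.60, +4.0 g fiber (running total 10.0 g).
Take 3 servings of hummus: spends $1.50, +9.0 g fiber (running total 19.0 g).
Take 1.66 servings of sunflower seeds: spends $0.83, +5.0 g fiber (running total 24.0 g).
Greedy by best ratio exhausts the cost allowance optimally: 24.0 g.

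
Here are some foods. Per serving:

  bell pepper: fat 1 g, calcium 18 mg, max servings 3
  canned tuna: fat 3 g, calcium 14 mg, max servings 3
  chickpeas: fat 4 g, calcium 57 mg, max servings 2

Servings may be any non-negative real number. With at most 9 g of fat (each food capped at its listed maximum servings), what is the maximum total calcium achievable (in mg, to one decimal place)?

139.5 mg

Calcium per g fat: bell pepper 18, chickpeas 14.25, canned tuna 4.667.
Take 3 servings of bell pepper: uses 3 g fat, +54.0 mg calcium (running total 54.0 mg).
Take 1.5 servings of chickpeas: uses 6 g fat, +85.5 mg calcium (running total 139.5 mg).
Greedy by best ratio exhausts the fat allowance optimally: 139.5 mg.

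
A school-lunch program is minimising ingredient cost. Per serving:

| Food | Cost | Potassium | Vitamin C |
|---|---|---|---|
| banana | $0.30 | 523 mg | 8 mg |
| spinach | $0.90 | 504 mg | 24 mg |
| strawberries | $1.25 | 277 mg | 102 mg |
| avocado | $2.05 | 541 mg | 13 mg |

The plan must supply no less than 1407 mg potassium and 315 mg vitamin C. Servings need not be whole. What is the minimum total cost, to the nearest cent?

$4.08

banana only: max(1407/523, 315/8) = 39.38 servings → $11.81.
spinach only: max(1407/504, 315/24) = 13.12 servings → $11.81.
strawberries only: max(1407/277, 315/102) = 5.079 servings → $6.35.
avocado only: max(1407/541, 315/13) = 24.23 servings → $49.67.
banana + spinach with both targets exact would need a negative amount; discard.
banana + strawberries with both tight: 1.1 servings and 3.002 servings → $4.08.
banana + avocado: the both-tight solution has a negative serving — not a feasible corner.
spinach + strawberries with both tight: 1.257 servings and 2.792 servings → $4.62.
spinach + avocado: intersection lies outside the first quadrant.
strawberries + avocado with both tight: 2.949 servings and 1.091 servings → $5.92.
The minimum over all feasible corners is $4.08.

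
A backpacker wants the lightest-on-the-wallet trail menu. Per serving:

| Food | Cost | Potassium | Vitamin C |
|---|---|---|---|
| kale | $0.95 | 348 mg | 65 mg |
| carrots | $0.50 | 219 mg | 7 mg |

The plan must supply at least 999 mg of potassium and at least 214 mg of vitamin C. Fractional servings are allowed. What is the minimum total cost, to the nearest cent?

With two linear requirements the optimum uses one or two foods; enumerate the corners.
kale only: max(999/348, 214/65) = 3.292 servings → $3.13.
carrots only: max(999/219, 214/7) = 30.57 servings → $15.29.
kale + carrots with both targets exact would need a negative amount; discard.
Cheapest feasible corner: $3.13.

$3.13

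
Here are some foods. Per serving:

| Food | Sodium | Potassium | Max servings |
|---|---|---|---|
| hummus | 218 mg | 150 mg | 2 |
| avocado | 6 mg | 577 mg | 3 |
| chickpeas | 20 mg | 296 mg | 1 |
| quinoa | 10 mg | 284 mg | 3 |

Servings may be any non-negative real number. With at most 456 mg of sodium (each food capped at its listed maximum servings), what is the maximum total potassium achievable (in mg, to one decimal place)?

Potassium per mg sodium: avocado 96.17, quinoa 28.4, chickpeas 14.8, hummus 0.6881.
Take 3 servings of avocado: uses 18 mg sodium, +1731.0 mg potassium (running total 1731.0 mg).
Take 3 servings of quinoa: uses 30 mg sodium, +852.0 mg potassium (running total 2583.0 mg).
Take 1 serving of chickpeas: uses 20 mg sodium, +296.0 mg potassium (running total 2879.0 mg).
Take 1.78 servings of hummus: uses 388 mg sodium, +267.0 mg potassium (running total 3146.0 mg).
Filling greedily by potassium-per-mg sodium is optimal for one linear limit, giving 3146.0 mg.

3146.0 mg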